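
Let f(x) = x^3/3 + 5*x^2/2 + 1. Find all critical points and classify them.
f'(x) = x*(x + 5)

Solve f'(x) = 0:
  Factor: x^2 + 5*x = x*(x + 5) = 0.
  ⇒ x = -5, 0

f''(x) = 2*x + 5
Second-derivative test at each critical point:
  f''(-5) = -5 < 0 → local maximum
  f''(0) = 5 > 0 → local minimum

Critical points: x = -5 (local maximum); x = 0 (local minimum)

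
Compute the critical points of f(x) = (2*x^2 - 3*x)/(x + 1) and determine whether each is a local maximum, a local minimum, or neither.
f'(x) = (2*x^2 + 4*x - 3)/(x^2 + 2*x + 1)

Solve f'(x) = 0:
  f'(x) = (2*x^2 + 4*x - 3)/(x + 1)^2; the denominator is positive wherever f is defined, so f'(x) = 0 ⇔ 2*x^2 + 4*x - 3 = 0.
  2*x^2 + 4*x - 3 = 0 has no rational roots; quadratic formula: x = (-4 ± √40)/4.
  ⇒ x = -sqrt(10)/2 - 1 ≈ -2.5811, -1 + sqrt(10)/2 ≈ 0.5811

f''(x) = 10/(x^3 + 3*x^2 + 3*x + 1)
Second-derivative test at each critical point:
  f''(-2.5811) = -2.5298 < 0 → local maximum
  f''(0.5811) = 2.5298 > 0 → local minimum

Critical points: x = -sqrt(10)/2 - 1 ≈ -2.5811 (local maximum); x = -1 + sqrt(10)/2 ≈ 0.5811 (local minimum)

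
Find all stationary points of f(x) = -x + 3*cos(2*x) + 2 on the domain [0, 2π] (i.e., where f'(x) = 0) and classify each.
f'(x) = -6*sin(2*x) - 1

Solve f'(x) = 0 on [0, 2π]:
  f'(x) = 0 ⇔ sin(2*x) = -1/6, i.e. 2*x = arcsin(-1/6) + 2nπ or 2*x = π − arcsin(-1/6) + 2nπ; keep the solutions lying in [0, 2π].
  ⇒ x = asin(1/6)/2 + pi/2 ≈ 1.6545, pi - asin(1/6)/2 ≈ 3.0579, asin(1/6)/2 + 3*pi/2 ≈ 4.7961, -asin(1/6)/2 + 2*pi ≈ 6.1995

f''(x) = -12*cos(2*x)
Second-derivative test at each critical point:
  f''(1.6545) = 11.8322 > 0 → local minimum
  f''(3.0579) = -11.8322 < 0 → local maximum
  f''(4.7961) = 11.8322 > 0 → local minimum
  f''(6.1995) = -11.8322 < 0 → local maximum

Critical points: x = asin(1/6)/2 + pi/2 ≈ 1.6545 (local minimum); x = pi - asin(1/6)/2 ≈ 3.0579 (local maximum); x = asin(1/6)/2 + 3*pi/2 ≈ 4.7961 (local minimum); x = -asin(1/6)/2 + 2*pi ≈ 6.1995 (local maximum)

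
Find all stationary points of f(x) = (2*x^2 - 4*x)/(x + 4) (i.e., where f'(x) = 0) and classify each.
f'(x) = 2*(x^2 + 8*x - 8)/(x^2 + 8*x + 16)

Solve f'(x) = 0:
  f'(x) = 2*(x^2 + 8*x - 8)/(x + 4)^2; the denominator is positive wherever f is defined, so f'(x) = 0 ⇔ 2*x^2 + 16*x - 16 = 0.
  Factor: 2*x^2 + 16*x - 16 = 2*(x^2 + 8*x - 8); x^2 + 8*x - 8 = 0 has no rational roots; quadratic formula: x = (-8 ± √96)/2.
  ⇒ x = -2*sqrt(6) - 4 ≈ -8.8990, -4 + 2*sqrt(6) ≈ 0.8990

f''(x) = 96/(x^3 + 12*x^2 + 48*x + 64)
Second-derivative test at each critical point:
  f''(-8.8990) = -0.8165 < 0 → local maximum
  f''(0.8990) = 0.8165 > 0 → local minimum

Critical points: x = -2*sqrt(6) - 4 ≈ -8.8990 (local maximum); x = -4 + 2*sqrt(6) ≈ 0.8990 (local minimum)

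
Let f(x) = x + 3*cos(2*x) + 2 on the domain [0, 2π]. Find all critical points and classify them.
f'(x) = 1 - 6*sin(2*x)

Solve f'(x) = 0 on [0, 2π]:
  f'(x) = 0 ⇔ sin(2*x) = 1/6, i.e. 2*x = arcsin(1/6) + 2nπ or 2*x = π − arcsin(1/6) + 2nπ; keep the solutions lying in [0, 2π].
  ⇒ x = asin(1/6)/2 ≈ 0.0837, -asin(1/6)/2 + pi/2 ≈ 1.4871, asin(1/6)/2 + pi ≈ 3.2253, -asin(1/6)/2 + 3*pi/2 ≈ 4.6287

f''(x) = -12*cos(2*x)
Second-derivative test at each critical point:
  f''(0.0837) = -11.8322 < 0 → local maximum
  f''(1.4871) = 11.8322 > 0 → local minimum
  f''(3.2253) = -11.8322 < 0 → local maximum
  f''(4.6287) = 11.8322 > 0 → local minimum

Critical points: x = asin(1/6)/2 ≈ 0.0837 (local maximum); x = -asin(1/6)/2 + pi/2 ≈ 1.4871 (local minimum); x = asin(1/6)/2 + pi ≈ 3.2253 (local maximum); x = -asin(1/6)/2 + 3*pi/2 ≈ 4.6287 (local minimum)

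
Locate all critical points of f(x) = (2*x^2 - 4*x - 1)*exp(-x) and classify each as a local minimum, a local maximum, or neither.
f'(x) = (-2*x^2 + 8*x - 3)*exp(-x)

Solve f'(x) = 0:
  f'(x) = (-2*x^2 + 8*x - 3)·exp(-x) and exp(-x) > 0 for every x, so f'(x) = 0 ⇔ -2*x^2 + 8*x - 3 = 0.
  2*x^2 - 8*x + 3 = 0 has no rational roots; quadratic formula: x = (8 ± √40)/4.
  ⇒ x = 2 - sqrt(10)/2 ≈ 0.4189, sqrt(10)/2 + 2 ≈ 3.5811

f''(x) = (2*x^2 - 12*x + 11)*exp(-x)
Second-derivative test at each critical point:
  f''(0.4189) = 4.1603 > 0 → local minimum
  f''(3.5811) = -0.1761 < 0 → local maximum

Critical points: x = 2 - sqrt(10)/2 ≈ 0.4189 (local minimum); x = sqrt(10)/2 + 2 ≈ 3.5811 (local maximum)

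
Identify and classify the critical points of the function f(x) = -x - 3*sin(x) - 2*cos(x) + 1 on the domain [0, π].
f'(x) = 2*sin(x) - 3*cos(x) - 1

Solve f'(x) = 0 on [0, π]:
  f'(x) = 0 ⇔ 2*sin(x) - 3*cos(x) = 1. Write the left side as R·cos(x + φ) with R = √((-3)² + (-2)²) = sqrt(13), cos φ = -3*sqrt(13)/13, sin φ = -2*sqrt(13)/13; then cos(x + φ) = sqrt(13)/13. Solve for x and keep the solutions lying in [0, π].
  ⇒ x = atan((2 + 6*sqrt(3))/(-3 + 4*sqrt(3))) ≈ 1.2638

f''(x) = 3*sin(x) + 2*cos(x)
Second-derivative test at each critical point:
  f''(1.2638) = 3.4641 > 0 → local minimum

Critical points: x = atan((2 + 6*sqrt(3))/(-3 + 4*sqrt(3))) ≈ 1.2638 (local minimum)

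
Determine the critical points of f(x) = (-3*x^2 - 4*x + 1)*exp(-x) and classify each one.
f'(x) = (3*x^2 - 2*x - 5)*exp(-x)

Solve f'(x) = 0:
  f'(x) = (3*x^2 - 2*x - 5)·exp(-x) and exp(-x) > 0 for every x, so f'(x) = 0 ⇔ 3*x^2 - 2*x - 5 = 0.
  Factor: 3*x^2 - 2*x - 5 = (x + 1)*(3*x - 5) = 0.
  ⇒ x = -1, 5/3

f''(x) = (-3*x^2 + 8*x + 3)*exp(-x)
Second-derivative test at each critical point:
  f''(-1) = -21.7463 < 0 → local maximum
  f''(5/3) = 1.5110 > 0 → local minimum

Critical points: x = -1 (local maximum); x = 5/3 (local minimum)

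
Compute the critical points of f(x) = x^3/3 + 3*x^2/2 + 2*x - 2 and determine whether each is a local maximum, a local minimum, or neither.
f'(x) = x^2 + 3*x + 2

Solve f'(x) = 0:
  Factor: x^2 + 3*x + 2 = (x + 1)*(x + 2) = 0.
  ⇒ x = -2, -1

f''(x) = 2*x + 3
Second-derivative test at each critical point:
  f''(-2) = -1 < 0 → local maximum
  f''(-1) = 1 > 0 → local minimum

Critical points: x = -2 (local maximum); x = -1 (local minimum)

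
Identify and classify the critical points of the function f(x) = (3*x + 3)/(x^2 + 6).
f'(x) = 3*(x^2 - 2*x*(x + 1) + 6)/(x^2 + 6)^2

Solve f'(x) = 0:
  f'(x) = -3*(x^2 + 2*x - 6)/(x^2 + 6)^2; the denominator is positive wherever f is defined, so f'(x) = 0 ⇔ -3*x^2 - 6*x + 18 = 0.
  Factor: -3*x^2 - 6*x + 18 = -3*(x^2 + 2*x - 6); x^2 + 2*x - 6 = 0 has no rational roots; quadratic formula: x = (-2 ± √28)/2.
  ⇒ x = -sqrt(7) - 1 ≈ -3.6458, -1 + sqrt(7) ≈ 1.6458

f''(x) = 6*(4*x^2*(x + 1) - (3*x + 1)*(x^2 + 6))/(x^2 + 6)^3
Second-derivative test at each critical point:
  f''(-3.6458) = 0.0427 > 0 → local minimum
  f''(1.6458) = -0.2093 < 0 → local maximum

Critical points: x = -sqrt(7) - 1 ≈ -3.6458 (local minimum); x = -1 + sqrt(7) ≈ 1.6458 (local maximum)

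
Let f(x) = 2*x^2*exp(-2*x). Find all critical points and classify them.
f'(x) = 4*x*(1 - x)*exp(-2*x)

Solve f'(x) = 0:
  f'(x) = (-4*x^2 + 4*x)·exp(-2*x) and exp(-2*x) > 0 for every x, so f'(x) = 0 ⇔ -4*x^2 + 4*x = 0.
  Factor: -4*x^2 + 4*x = -4*x*(x - 1) = 0.
  ⇒ x = 0, 1

f''(x) = 4*(2*x^2 - 4*x + 1)*exp(-2*x)
Second-derivative test at each critical point:
  f''(0) = 4 > 0 → local minimum
  f''(1) = -0.5413 < 0 → local maximum

Critical points: x = 0 (local minimum); x = 1 (local maximum)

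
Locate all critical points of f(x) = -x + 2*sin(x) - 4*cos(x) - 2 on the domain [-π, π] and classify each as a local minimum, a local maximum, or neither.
f'(x) = 4*sin(x) + 2*cos(x) - 1

Solve f'(x) = 0 on [-π, π]:
  f'(x) = 0 ⇔ 4*sin(x) + 2*cos(x) = 1. Write the left side as R·cos(x + φ) with R = √(2² + (-4)²) = 2*sqrt(5), cos φ = sqrt(5)/5, sin φ = -2*sqrt(5)/5; then cos(x + φ) = sqrt(5)/10. Solve for x and keep the solutions lying in [-π, π].
  ⇒ x = atan((2 - sqrt(19))/(1 + 2*sqrt(19))) ≈ -0.2381, atan((2 + sqrt(19))/(1 - 2*sqrt(19))) + pi ≈ 2.4524

f''(x) = -2*sin(x) + 4*cos(x)
Second-derivative test at each critical point:
  f''(-0.2381) = 4.3589 > 0 → local minimum
  f''(2.4524) = -4.3589 < 0 → local maximum

Critical points: x = atan((2 - sqrt(19))/(1 + 2*sqrt(19))) ≈ -0.2381 (local minimum); x = atan((2 + sqrt(19))/(1 - 2*sqrt(19))) + pi ≈ 2.4524 (local maximum)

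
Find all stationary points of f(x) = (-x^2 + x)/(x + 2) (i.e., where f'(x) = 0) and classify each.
f'(x) = (-x^2 - 4*x + 2)/(x^2 + 4*x + 4)

Solve f'(x) = 0:
  f'(x) = -(x^2 + 4*x - 2)/(x + 2)^2; the denominator is positive wherever f is defined, so f'(x) = 0 ⇔ -x^2 - 4*x + 2 = 0.
  x^2 + 4*x - 2 = 0 has no rational roots; quadratic formula: x = (-4 ± √24)/2.
  ⇒ x = -sqrt(6) - 2 ≈ -4.4495, -2 + sqrt(6) ≈ 0.4495

f''(x) = -12/(x^3 + 6*x^2 + 12*x + 8)
Second-derivative test at each critical point:
  f''(-4.4495) = 0.8165 > 0 → local minimum
  f''(0.4495) = -0.8165 < 0 → local maximum

Critical points: x = -sqrt(6) - 2 ≈ -4.4495 (local minimum); x = -2 + sqrt(6) ≈ 0.4495 (local maximum)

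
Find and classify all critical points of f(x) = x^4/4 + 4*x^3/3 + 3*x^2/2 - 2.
f'(x) = x*(x^2 + 4*x + 3)

Solve f'(x) = 0:
  Factor: x^3 + 4*x^2 + 3*x = x*(x + 1)*(x + 3) = 0.
  ⇒ x = -3, -1, 0

f''(x) = 3*x^2 + 8*x + 3
Second-derivative test at each critical point:
  f''(-3) = 6 > 0 → local minimum
  f''(-1) = -2 < 0 → local maximum
  f''(0) = 3 > 0 → local minimum

Critical points: x = -3 (local minimum); x = -1 (local maximum); x = 0 (local minimum)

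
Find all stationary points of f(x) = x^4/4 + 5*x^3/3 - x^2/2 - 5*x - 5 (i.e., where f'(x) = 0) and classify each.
f'(x) = x^3 + 5*x^2 - x - 5

Solve f'(x) = 0:
  Factor: x^3 + 5*x^2 - x - 5 = (x - 1)*(x + 1)*(x + 5) = 0.
  ⇒ x = -5, -1, 1

f''(x) = 3*x^2 + 10*x - 1
Second-derivative test at each critical point:
  f''(-5) = 24 > 0 → local minimum
  f''(-1) = -8 < 0 → local maximum
  f''(1) = 12 > 0 → local minimum

Critical points: x = -5 (local minimum); x = -1 (local maximum); x = 1 (local minimum)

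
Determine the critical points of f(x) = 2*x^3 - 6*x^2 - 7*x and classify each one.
f'(x) = 6*x^2 - 12*x - 7

Solve f'(x) = 0:
  6*x^2 - 12*x - 7 = 0 has no rational roots; quadratic formula: x = (12 ± √312)/12.
  ⇒ x = 1 - sqrt(78)/6 ≈ -0.4720, 1 + sqrt(78)/6 ≈ 2.4720

f''(x) = 12*x - 12
Second-derivative test at each critical point:
  f''(-0.4720) = -17.6635 < 0 → local maximum
  f''(2.4720) = 17.6635 > 0 → local minimum

Critical points: x = 1 - sqrt(78)/6 ≈ -0.4720 (local maximum); x = 1 + sqrt(78)/6 ≈ 2.4720 (local minimum)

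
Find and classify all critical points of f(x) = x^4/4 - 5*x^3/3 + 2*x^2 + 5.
f'(x) = x*(x^2 - 5*x + 4)

Solve f'(x) = 0:
  Factor: x^3 - 5*x^2 + 4*x = x*(x - 4)*(x - 1) = 0.
  ⇒ x = 0, 1, 4

f''(x) = 3*x^2 - 10*x + 4
Second-derivative test at each critical point:
  f''(0) = 4 > 0 → local minimum
  f''(1) = -3 < 0 → local maximum
  f''(4) = 12 > 0 → local minimum

Critical points: x = 0 (local minimum); x = 1 (local maximum); x = 4 (local minimum)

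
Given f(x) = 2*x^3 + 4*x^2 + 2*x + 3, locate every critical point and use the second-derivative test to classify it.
f'(x) = 6*x^2 + 8*x + 2

Solve f'(x) = 0:
  Factor: 6*x^2 + 8*x + 2 = 2*(x + 1)*(3*x + 1) = 0.
  ⇒ x = -1, -1/3

f''(x) = 12*x + 8
Second-derivative test at each critical point:
  f''(-1) = -4 < 0 → local maximum
  f''(-1/3) = 4 > 0 → local minimum

Critical points: x = -1 (local maximum); x = -1/3 (local minimum)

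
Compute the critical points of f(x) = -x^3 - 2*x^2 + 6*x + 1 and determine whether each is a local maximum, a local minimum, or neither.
f'(x) = -3*x^2 - 4*x + 6

Solve f'(x) = 0:
  3*x^2 + 4*x - 6 = 0 has no rational roots; quadratic formula: x = (-4 ± √88)/6.
  ⇒ x = -sqrt(22)/3 - 2/3 ≈ -2.2301, -2/3 + sqrt(22)/3 ≈ 0.8968

f''(x) = -6*x - 4
Second-derivative test at each critical point:
  f''(-2.2301) = 9.3808 > 0 → local minimum
  f''(0.8968) = -9.3808 < 0 → local maximum

Critical points: x = -sqrt(22)/3 - 2/3 ≈ -2.2301 (local minimum); x = -2/3 + sqrt(22)/3 ≈ 0.8968 (local maximum)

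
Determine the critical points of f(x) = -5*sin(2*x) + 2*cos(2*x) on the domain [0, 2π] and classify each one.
f'(x) = -4*sin(2*x) - 10*cos(2*x)

Solve f'(x) = 0 on [0, 2π]:
  f'(x) = 0 ⇔ -5*cos(2*x) = 2*sin(2*x) ⇔ tan(2*x) = -5/2, i.e. 2*x = arctan(-5/2) + nπ; keep the solutions lying in [0, 2π].
  ⇒ x = -atan(5/2)/2 + pi/2 ≈ 0.9757, pi - atan(5/2)/2 ≈ 2.5464, -atan(5/2)/2 + 3*pi/2 ≈ 4.1172, -atan(5/2)/2 + 2*pi ≈ 5.6880

f''(x) = 20*sin(2*x) - 8*cos(2*x)
Second-derivative test at each critical point:
  f''(0.9757) = 21.5407 > 0 → local minimum
  f''(2.5464) = -21.5407 < 0 → local maximum
  f''(4.1172) = 21.5407 > 0 → local minimum
  f''(5.6880) = -21.5407 < 0 → local maximum

Critical points: x = -atan(5/2)/2 + pi/2 ≈ 0.9757 (local minimum); x = pi - atan(5/2)/2 ≈ 2.5464 (local maximum); x = -atan(5/2)/2 + 3*pi/2 ≈ 4.1172 (local minimum); x = -atan(5/2)/2 + 2*pi ≈ 5.6880 (local maximum)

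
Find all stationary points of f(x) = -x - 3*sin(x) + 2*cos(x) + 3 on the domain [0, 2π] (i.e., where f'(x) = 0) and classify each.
f'(x) = -2*sin(x) - 3*cos(x) - 1

Solve f'(x) = 0 on [0, 2π]:
  f'(x) = 0 ⇔ -2*sin(x) - 3*cos(x) = 1. Write the left side as R·cos(x + φ) with R = √((-3)² + 2²) = sqrt(13), cos φ = -3*sqrt(13)/13, sin φ = 2*sqrt(13)/13; then cos(x + φ) = sqrt(13)/13. Solve for x and keep the solutions lying in [0, 2π].
  ⇒ x = atan((-2 + 6*sqrt(3))/(-4*sqrt(3) - 3)) + pi ≈ 2.4398, atan((-6*sqrt(3) - 2)/(-3 + 4*sqrt(3))) + 2*pi ≈ 5.0194

f''(x) = 3*sin(x) - 2*cos(x)
Second-derivative test at each critical point:
  f''(2.4398) = 3.4641 > 0 → local minimum
  f''(5.0194) = -3.4641 < 0 → local maximum

Critical points: x = atan((-2 + 6*sqrt(3))/(-4*sqrt(3) - 3)) + pi ≈ 2.4398 (local minimum); x = atan((-6*sqrt(3) - 2)/(-3 + 4*sqrt(3))) + 2*pi ≈ 5.0194 (local maximum)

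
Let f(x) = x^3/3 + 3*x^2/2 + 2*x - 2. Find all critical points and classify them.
f'(x) = x^2 + 3*x + 2

Solve f'(x) = 0:
  Factor: x^2 + 3*x + 2 = (x + 1)*(x + 2) = 0.
  ⇒ x = -2, -1

f''(x) = 2*x + 3
Second-derivative test at each critical point:
  f''(-2) = -1 < 0 → local maximum
  f''(-1) = 1 > 0 → local minimum

Critical points: x = -2 (local maximum); x = -1 (local minimum)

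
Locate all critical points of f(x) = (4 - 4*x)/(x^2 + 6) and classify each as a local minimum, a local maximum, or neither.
f'(x) = 4*(-x^2 + 2*x*(x - 1) - 6)/(x^2 + 6)^2

Solve f'(x) = 0:
  f'(x) = 4*(x^2 - 2*x - 6)/(x^2 + 6)^2; the denominator is positive wherever f is defined, so f'(x) = 0 ⇔ 4*x^2 - 8*x - 24 = 0.
  Factor: 4*x^2 - 8*x - 24 = 4*(x^2 - 2*x - 6); x^2 - 2*x - 6 = 0 has no rational roots; quadratic formula: x = (2 ± √28)/2.
  ⇒ x = 1 - sqrt(7) ≈ -1.6458, 1 + sqrt(7) ≈ 3.6458

f''(x) = 8*(4*x^2*(1 - x) + (3*x - 1)*(x^2 + 6))/(x^2 + 6)^3
Second-derivative test at each critical point:
  f''(-1.6458) = -0.2791 < 0 → local maximum
  f''(3.6458) = 0.0569 > 0 → local minimum

Critical points: x = 1 - sqrt(7) ≈ -1.6458 (local maximum); x = 1 + sqrt(7) ≈ 3.6458 (local minimum)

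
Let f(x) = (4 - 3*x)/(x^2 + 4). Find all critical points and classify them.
f'(x) = (3*x^2 - 8*x - 12)/(x^4 + 8*x^2 + 16)

Solve f'(x) = 0:
  f'(x) = (3*x^2 - 8*x - 12)/(x^2 + 4)^2; the denominator is positive wherever f is defined, so f'(x) = 0 ⇔ 3*x^2 - 8*x - 12 = 0.
  3*x^2 - 8*x - 12 = 0 has no rational roots; quadratic formula: x = (8 ± √208)/6.
  ⇒ x = 4/3 - 2*sqrt(13)/3 ≈ -1.0704, 4/3 + 2*sqrt(13)/3 ≈ 3.7370

f''(x) = 2*(4*x^2*(4 - 3*x) + (9*x - 4)*(x^2 + 4))/(x^2 + 4)^3
Second-derivative test at each critical point:
  f''(-1.0704) = -0.5447 < 0 → local maximum
  f''(3.7370) = 0.0447 > 0 → local minimum

Critical points: x = 4/3 - 2*sqrt(13)/3 ≈ -1.0704 (local maximum); x = 4/3 + 2*sqrt(13)/3 ≈ 3.7370 (local minimum)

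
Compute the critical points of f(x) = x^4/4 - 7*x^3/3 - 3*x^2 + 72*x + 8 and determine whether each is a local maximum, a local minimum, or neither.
f'(x) = x^3 - 7*x^2 - 6*x + 72

Solve f'(x) = 0:
  Factor: x^3 - 7*x^2 - 6*x + 72 = (x - 6)*(x - 4)*(x + 3) = 0.
  ⇒ x = -3, 4, 6

f''(x) = 3*x^2 - 14*x - 6
Second-derivative test at each critical point:
  f''(-3) = 63 > 0 → local minimum
  f''(4) = -14 < 0 → local maximum
  f''(6) = 18 > 0 → local minimum

Critical points: x = -3 (local minimum); x = 4 (local maximum); x = 6 (local minimum)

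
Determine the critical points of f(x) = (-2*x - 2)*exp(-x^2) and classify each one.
f'(x) = 2*(2*x*(x + 1) - 1)*exp(-x^2)

Solve f'(x) = 0:
  f'(x) = (4*x^2 + 4*x - 2)·exp(-x^2) and exp(-x^2) > 0 for every x, so f'(x) = 0 ⇔ 4*x^2 + 4*x - 2 = 0.
  Factor: 4*x^2 + 4*x - 2 = 2*(2*x^2 + 2*x - 1); 2*x^2 + 2*x - 1 = 0 has no rational roots; quadratic formula: x = (-2 ± √12)/4.
  ⇒ x = -sqrt(3)/2 - 1/2 ≈ -1.3660, -1/2 + sqrt(3)/2 ≈ 0.3660

f''(x) = 4*(-2*x^2*(x + 1) + 3*x + 1)*exp(-x^2)
Second-derivative test at each critical point:
  f''(-1.3660) = -1.0721 < 0 → local maximum
  f''(0.3660) = 6.0595 > 0 → local minimum

Critical points: x = -sqrt(3)/2 - 1/2 ≈ -1.3660 (local maximum); x = -1/2 + sqrt(3)/2 ≈ 0.3660 (local minimum)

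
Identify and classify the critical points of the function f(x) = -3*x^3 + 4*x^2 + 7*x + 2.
f'(x) = -9*x^2 + 8*x + 7

Solve f'(x) = 0:
  9*x^2 - 8*x - 7 = 0 has no rational roots; quadratic formula: x = (8 ± √316)/18.
  ⇒ x = 4/9 - sqrt(79)/9 ≈ -0.5431, 4/9 + sqrt(79)/9 ≈ 1.4320

f''(x) = 8 - 18*x
Second-derivative test at each critical point:
  f''(-0.5431) = 17.7764 > 0 → local minimum
  f''(1.4320) = -17.7764 < 0 → local maximum

Critical points: x = 4/9 - sqrt(79)/9 ≈ -0.5431 (local minimum); x = 4/9 + sqrt(79)/9 ≈ 1.4320 (local maximum)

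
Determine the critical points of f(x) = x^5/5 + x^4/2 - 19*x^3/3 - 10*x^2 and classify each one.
f'(x) = x*(x^3 + 2*x^2 - 19*x - 20)

Solve f'(x) = 0:
  Factor: x^4 + 2*x^3 - 19*x^2 - 20*x = x*(x - 4)*(x + 1)*(x + 5) = 0.
  ⇒ x = -5, -1, 0, 4

f''(x) = 4*x^3 + 6*x^2 - 38*x - 20
Second-derivative test at each critical point:
  f''(-5) = -180 < 0 → local maximum
  f''(-1) = 20 > 0 → local minimum
  f''(0) = -20 < 0 → local maximum
  f''(4) = 180 > 0 → local minimum

Critical points: x = -5 (local maximum); x = -1 (local minimum); x = 0 (local maximum); x = 4 (local minimum)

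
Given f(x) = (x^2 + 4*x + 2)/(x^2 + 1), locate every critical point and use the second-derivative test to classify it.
f'(x) = 2*(-2*x^2 - x + 2)/(x^4 + 2*x^2 + 1)

Solve f'(x) = 0:
  f'(x) = -2*(2*x^2 + x - 2)/(x^2 + 1)^2; the denominator is positive wherever f is defined, so f'(x) = 0 ⇔ -4*x^2 - 2*x + 4 = 0.
  Factor: -4*x^2 - 2*x + 4 = -2*(2*x^2 + x - 2); 2*x^2 + x - 2 = 0 has no rational roots; quadratic formula: x = (-1 ± √17)/4.
  ⇒ x = -sqrt(17)/4 - 1/4 ≈ -1.2808, -1/4 + sqrt(17)/4 ≈ 0.7808

f''(x) = 2*(4*x^3 + 3*x^2 - 12*x - 1)/(x^6 + 3*x^4 + 3*x^2 + 1)
Second-derivative test at each critical point:
  f''(-1.2808) = 1.1828 > 0 → local minimum
  f''(0.7808) = -3.1828 < 0 → local maximum

Critical points: x = -sqrt(17)/4 - 1/4 ≈ -1.2808 (local minimum); x = -1/4 + sqrt(17)/4 ≈ 0.7808 (local maximum)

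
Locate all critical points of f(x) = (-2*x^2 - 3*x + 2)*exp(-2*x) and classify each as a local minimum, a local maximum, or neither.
f'(x) = (4*x^2 + 2*x - 7)*exp(-2*x)

Solve f'(x) = 0:
  f'(x) = (4*x^2 + 2*x - 7)·exp(-2*x) and exp(-2*x) > 0 for every x, so f'(x) = 0 ⇔ 4*x^2 + 2*x - 7 = 0.
  4*x^2 + 2*x - 7 = 0 has no rational roots; quadratic formula: x = (-2 ± √116)/8.
  ⇒ x = -sqrt(29)/4 - 1/4 ≈ -1.5963, -1/4 + sqrt(29)/4 ≈ 1.0963

f''(x) = 4*(-2*x^2 + x + 4)*exp(-2*x)
Second-derivative test at each critical point:
  f''(-1.5963) = -262.2708 < 0 → local maximum
  f''(1.0963) = 1.2023 > 0 → local minimum

Critical points: x = -sqrt(29)/4 - 1/4 ≈ -1.5963 (local maximum); x = -1/4 + sqrt(29)/4 ≈ 1.0963 (local minimum)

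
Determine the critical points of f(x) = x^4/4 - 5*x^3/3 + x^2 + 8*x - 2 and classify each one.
f'(x) = x^3 - 5*x^2 + 2*x + 8

Solve f'(x) = 0:
  Factor: x^3 - 5*x^2 + 2*x + 8 = (x - 4)*(x - 2)*(x + 1) = 0.
  ⇒ x = -1, 2, 4

f''(x) = 3*x^2 - 10*x + 2
Second-derivative test at each critical point:
  f''(-1) = 15 > 0 → local minimum
  f''(2) = -6 < 0 → local maximum
  f''(4) = 10 > 0 → local minimum

Critical points: x = -1 (local minimum); x = 2 (local maximum); x = 4 (local minimum)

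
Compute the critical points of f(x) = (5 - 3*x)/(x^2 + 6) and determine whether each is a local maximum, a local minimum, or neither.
f'(x) = (3*x^2 - 10*x - 18)/(x^4 + 12*x^2 + 36)

Solve f'(x) = 0:
  f'(x) = (3*x^2 - 10*x - 18)/(x^2 + 6)^2; the denominator is positive wherever f is defined, so f'(x) = 0 ⇔ 3*x^2 - 10*x - 18 = 0.
  3*x^2 - 10*x - 18 = 0 has no rational roots; quadratic formula: x = (10 ± √316)/6.
  ⇒ x = 5/3 - sqrt(79)/3 ≈ -1.2961, 5/3 + sqrt(79)/3 ≈ 4.6294

f''(x) = 2*(4*x^2*(5 - 3*x) + (9*x - 5)*(x^2 + 6))/(x^2 + 6)^3
Second-derivative test at each critical point:
  f''(-1.2961) = -0.3014 < 0 → local maximum
  f''(4.6294) = 0.0236 > 0 → local minimum

Critical points: x = 5/3 - sqrt(79)/3 ≈ -1.2961 (local maximum); x = 5/3 + sqrt(79)/3 ≈ 4.6294 (local minimum)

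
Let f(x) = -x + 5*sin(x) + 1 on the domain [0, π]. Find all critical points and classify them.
f'(x) = 5*cos(x) - 1

Solve f'(x) = 0 on [0, π]:
  f'(x) = 0 ⇔ cos(x) = 1/5, i.e. x = ±arccos(1/5) + 2nπ; keep the solutions lying in [0, π].
  ⇒ x = acos(1/5) ≈ 1.3694

f''(x) = -5*sin(x)
Second-derivative test at each critical point:
  f''(1.3694) = -4.8990 < 0 → local maximum

Critical points: x = acos(1/5) ≈ 1.3694 (local maximum)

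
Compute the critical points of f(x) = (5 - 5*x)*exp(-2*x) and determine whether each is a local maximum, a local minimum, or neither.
f'(x) = 5*(2*x - 3)*exp(-2*x)

Solve f'(x) = 0:
  f'(x) = (10*x - 15)·exp(-2*x) and exp(-2*x) > 0 for every x, so f'(x) = 0 ⇔ 10*x - 15 = 0.
  Factor: 10*x - 15 = 5*(2*x - 3) = 0.
  ⇒ x = 3/2

f''(x) = 20*(2 - x)*exp(-2*x)
Second-derivative test at each critical point:
  f''(3/2) = 0.4979 > 0 → local minimum

Critical points: x = 3/2 (local minimum)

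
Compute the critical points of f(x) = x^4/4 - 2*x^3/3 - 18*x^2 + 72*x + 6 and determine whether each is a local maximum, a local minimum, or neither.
f'(x) = x^3 - 2*x^2 - 36*x + 72

Solve f'(x) = 0:
  Factor: x^3 - 2*x^2 - 36*x + 72 = (x - 6)*(x - 2)*(x + 6) = 0.
  ⇒ x = -6, 2, 6

f''(x) = 3*x^2 - 4*x - 36
Second-derivative test at each critical point:
  f''(-6) = 96 > 0 → local minimum
  f''(2) = -32 < 0 → local maximum
  f''(6) = 48 > 0 → local minimum

Critical points: x = -6 (local minimum); x = 2 (local maximum); x = 6 (local minimum)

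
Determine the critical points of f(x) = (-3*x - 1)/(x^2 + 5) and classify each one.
f'(x) = (3*x^2 + 2*x - 15)/(x^4 + 10*x^2 + 25)

Solve f'(x) = 0:
  f'(x) = (3*x^2 + 2*x - 15)/(x^2 + 5)^2; the denominator is positive wherever f is defined, so f'(x) = 0 ⇔ 3*x^2 + 2*x - 15 = 0.
  3*x^2 + 2*x - 15 = 0 has no rational roots; quadratic formula: x = (-2 ± √184)/6.
  ⇒ x = -sqrt(46)/3 - 1/3 ≈ -2.5941, -1/3 + sqrt(46)/3 ≈ 1.9274

f''(x) = 2*(-4*x^2*(3*x + 1) + (9*x + 1)*(x^2 + 5))/(x^2 + 5)^3
Second-derivative test at each critical point:
  f''(-2.5941) = -0.0986 < 0 → local maximum
  f''(1.9274) = 0.1786 > 0 → local minimum

Critical points: x = -sqrt(46)/3 - 1/3 ≈ -2.5941 (local maximum); x = -1/3 + sqrt(46)/3 ≈ 1.9274 (local minimum)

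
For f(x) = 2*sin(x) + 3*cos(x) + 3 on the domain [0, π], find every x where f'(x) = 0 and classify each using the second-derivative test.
f'(x) = -3*sin(x) + 2*cos(x)

Solve f'(x) = 0 on [0, π]:
  f'(x) = 0 ⇔ 2*cos(x) = 3*sin(x) ⇔ tan(x) = 2/3, i.e. x = arctan(2/3) + nπ; keep the solutions lying in [0, π].
  ⇒ x = atan(2/3) ≈ 0.5880

f''(x) = -2*sin(x) - 3*cos(x)
Second-derivative test at each critical point:
  f''(0.5880) = -3.6056 < 0 → local maximum

Critical points: x = atan(2/3) ≈ 0.5880 (local maximum)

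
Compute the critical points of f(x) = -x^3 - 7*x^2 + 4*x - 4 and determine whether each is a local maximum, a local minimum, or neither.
f'(x) = -3*x^2 - 14*x + 4

Solve f'(x) = 0:
  3*x^2 + 14*x - 4 = 0 has no rational roots; quadratic formula: x = (-14 ± √244)/6.
  ⇒ x = -sqrt(61)/3 - 7/3 ≈ -4.9367, -7/3 + sqrt(61)/3 ≈ 0.2701

f''(x) = -6*x - 14
Second-derivative test at each critical point:
  f''(-4.9367) = 15.6205 > 0 → local minimum
  f''(0.2701) = -15.6205 < 0 → local maximum

Critical points: x = -sqrt(61)/3 - 7/3 ≈ -4.9367 (local minimum); x = -7/3 + sqrt(61)/3 ≈ 0.2701 (local maximum)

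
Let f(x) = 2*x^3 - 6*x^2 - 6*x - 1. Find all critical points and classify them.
f'(x) = 6*x^2 - 12*x - 6

Solve f'(x) = 0:
  Factor: 6*x^2 - 12*x - 6 = 6*(x^2 - 2*x - 1); x^2 - 2*x - 1 = 0 has no rational roots; quadratic formula: x = (2 ± √8)/2.
  ⇒ x = 1 - sqrt(2) ≈ -0.4142, 1 + sqrt(2) ≈ 2.4142

f''(x) = 12*x - 12
Second-derivative test at each critical point:
  f''(-0.4142) = -16.9706 < 0 → local maximum
  f''(2.4142) = 16.9706 > 0 → local minimum

Critical points: x = 1 - sqrt(2) ≈ -0.4142 (local maximum); x = 1 + sqrt(2) ≈ 2.4142 (local minimum)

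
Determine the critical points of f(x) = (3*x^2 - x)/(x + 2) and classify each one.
f'(x) = (3*x^2 + 12*x - 2)/(x^2 + 4*x + 4)

Solve f'(x) = 0:
  f'(x) = (3*x^2 + 12*x - 2)/(x + 2)^2; the denominator is positive wherever f is defined, so f'(x) = 0 ⇔ 3*x^2 + 12*x - 2 = 0.
  3*x^2 + 12*x - 2 = 0 has no rational roots; quadratic formula: x = (-12 ± √168)/6.
  ⇒ x = -sqrt(42)/3 - 2 ≈ -4.1602, -2 + sqrt(42)/3 ≈ 0.1602

f''(x) = 28/(x^3 + 6*x^2 + 12*x + 8)
Second-derivative test at each critical point:
  f''(-4.1602) = -2.7775 < 0 → local maximum
  f''(0.1602) = 2.7775 > 0 → local minimum

Critical points: x = -sqrt(42)/3 - 2 ≈ -4.1602 (local maximum); x = -2 + sqrt(42)/3 ≈ 0.1602 (local minimum)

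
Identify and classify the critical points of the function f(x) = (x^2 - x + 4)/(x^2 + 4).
f'(x) = (x^2 - 4)/(x^4 + 8*x^2 + 16)

Solve f'(x) = 0:
  f'(x) = (x - 2)*(x + 2)/(x^2 + 4)^2; the denominator is positive wherever f is defined, so f'(x) = 0 ⇔ x^2 - 4 = 0.
  Factor: x^2 - 4 = (x - 2)*(x + 2) = 0.
  ⇒ x = -2, 2

f''(x) = 2*x*(12 - x^2)/(x^6 + 12*x^4 + 48*x^2 + 64)
Second-derivative test at each critical point:
  f''(-2) = -1/16 < 0 → local maximum
  f''(2) = 1/16 > 0 → local minimum

Critical points: x = -2 (local maximum); x = 2 (local minimum)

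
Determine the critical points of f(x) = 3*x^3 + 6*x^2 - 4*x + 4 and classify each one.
f'(x) = 9*x^2 + 12*x - 4

Solve f'(x) = 0:
  9*x^2 + 12*x - 4 = 0 has no rational roots; quadratic formula: x = (-12 ± √288)/18.
  ⇒ x = -2*sqrt(2)/3 - 2/3 ≈ -1.6095, -2/3 + 2*sqrt(2)/3 ≈ 0.2761

f''(x) = 18*x + 12
Second-derivative test at each critical point:
  f''(-1.6095) = -16.9706 < 0 → local maximum
  f''(0.2761) = 16.9706 > 0 → local minimum

Critical points: x = -2*sqrt(2)/3 - 2/3 ≈ -1.6095 (local maximum); x = -2/3 + 2*sqrt(2)/3 ≈ 0.2761 (local minimum)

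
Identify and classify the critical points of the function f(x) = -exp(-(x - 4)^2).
f'(x) = 2*(x - 4)*exp(-(x - 4)^2)

Solve f'(x) = 0:
  f'(x) = (2*x - 8)·exp(-(x - 4)^2) and exp(-(x - 4)^2) > 0 for every x, so f'(x) = 0 ⇔ 2*x - 8 = 0.
  Factor: 2*x - 8 = 2*(x - 4) = 0.
  ⇒ x = 4

f''(x) = 2*(1 - 2*(x - 4)^2)*exp(-(x - 4)^2)
Second-derivative test at each critical point:
  f''(4) = 2 > 0 → local minimum

Critical points: x = 4 (local minimum)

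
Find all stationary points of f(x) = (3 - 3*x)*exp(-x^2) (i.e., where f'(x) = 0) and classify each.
f'(x) = 3*(2*x*(x - 1) - 1)*exp(-x^2)

Solve f'(x) = 0:
  f'(x) = (6*x^2 - 6*x - 3)·exp(-x^2) and exp(-x^2) > 0 for every x, so f'(x) = 0 ⇔ 6*x^2 - 6*x - 3 = 0.
  Factor: 6*x^2 - 6*x - 3 = 3*(2*x^2 - 2*x - 1); 2*x^2 - 2*x - 1 = 0 has no rational roots; quadratic formula: x = (2 ± √12)/4.
  ⇒ x = 1/2 - sqrt(3)/2 ≈ -0.3660, 1/2 + sqrt(3)/2 ≈ 1.3660

f''(x) = 6*(2*x^2*(1 - x) + 3*x - 1)*exp(-x^2)
Second-derivative test at each critical point:
  f''(-0.3660) = -9.0892 < 0 → local maximum
  f''(1.3660) = 1.6081 > 0 → local minimum

Critical points: x = 1/2 - sqrt(3)/2 ≈ -0.3660 (local maximum); x = 1/2 + sqrt(3)/2 ≈ 1.3660 (local minimum)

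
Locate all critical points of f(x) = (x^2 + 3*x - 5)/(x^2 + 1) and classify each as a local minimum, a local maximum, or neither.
f'(x) = 3*(-x^2 + 4*x + 1)/(x^4 + 2*x^2 + 1)

Solve f'(x) = 0:
  f'(x) = -3*(x^2 - 4*x - 1)/(x^2 + 1)^2; the denominator is positive wherever f is defined, so f'(x) = 0 ⇔ -3*x^2 + 12*x + 3 = 0.
  Factor: -3*x^2 + 12*x + 3 = -3*(x^2 - 4*x - 1); x^2 - 4*x - 1 = 0 has no rational roots; quadratic formula: x = (4 ± √20)/2.
  ⇒ x = 2 - sqrt(5) ≈ -0.2361, 2 + sqrt(5) ≈ 4.2361

f''(x) = 6*(x^3 - 6*x^2 - 3*x + 2)/(x^6 + 3*x^4 + 3*x^2 + 1)
Second-derivative test at each critical point:
  f''(-0.2361) = 12.0374 > 0 → local minimum
  f''(4.2361) = -0.0374 < 0 → local maximum

Critical points: x = 2 - sqrt(5) ≈ -0.2361 (local minimum); x = 2 + sqrt(5) ≈ 4.2361 (local maximum)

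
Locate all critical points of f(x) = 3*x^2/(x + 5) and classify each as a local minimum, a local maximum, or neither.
f'(x) = 3*x*(x + 10)/(x^2 + 10*x + 25)

Solve f'(x) = 0:
  f'(x) = 3*x*(x + 10)/(x + 5)^2; the denominator is positive wherever f is defined, so f'(x) = 0 ⇔ 3*x^2 + 30*x = 0.
  Factor: 3*x^2 + 30*x = 3*x*(x + 10) = 0.
  ⇒ x = -10, 0

f''(x) = 150/(x^3 + 15*x^2 + 75*x + 125)
Second-derivative test at each critical point:
  f''(-10) = -6/5 < 0 → local maximum
  f''(0) = 6/5 > 0 → local minimum

Critical points: x = -10 (local maximum); x = 0 (local minimum)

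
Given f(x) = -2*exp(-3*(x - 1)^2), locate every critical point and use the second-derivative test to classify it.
f'(x) = 12*(x - 1)*exp(-3*(x - 1)^2)

Solve f'(x) = 0:
  f'(x) = (12*x - 12)·exp(-3*(x - 1)^2) and exp(-3*(x - 1)^2) > 0 for every x, so f'(x) = 0 ⇔ 12*x - 12 = 0.
  Factor: 12*x - 12 = 12*(x - 1) = 0.
  ⇒ x = 1

f''(x) = 12*(1 - 6*(x - 1)^2)*exp(-3*(x - 1)^2)
Second-derivative test at each critical point:
  f''(1) = 12 > 0 → local minimum

Critical points: x = 1 (local minimum)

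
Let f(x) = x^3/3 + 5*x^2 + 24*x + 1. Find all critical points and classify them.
f'(x) = x^2 + 10*x + 24

Solve f'(x) = 0:
  Factor: x^2 + 10*x + 24 = (x + 4)*(x + 6) = 0.
  ⇒ x = -6, -4

f''(x) = 2*x + 10
Second-derivative test at each critical point:
  f''(-6) = -2 < 0 → local maximum
  f''(-4) = 2 > 0 → local minimum

Critical points: x = -6 (local maximum); x = -4 (local minimum)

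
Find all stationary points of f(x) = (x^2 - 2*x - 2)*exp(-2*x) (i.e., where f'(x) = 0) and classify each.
f'(x) = 2*(-x^2 + 3*x + 1)*exp(-2*x)

Solve f'(x) = 0:
  f'(x) = (-2*x^2 + 6*x + 2)·exp(-2*x) and exp(-2*x) > 0 for every x, so f'(x) = 0 ⇔ -2*x^2 + 6*x + 2 = 0.
  Factor: -2*x^2 + 6*x + 2 = -2*(x^2 - 3*x - 1); x^2 - 3*x - 1 = 0 has no rational roots; quadratic formula: x = (3 ± √13)/2.
  ⇒ x = 3/2 - sqrt(13)/2 ≈ -0.3028, 3/2 + sqrt(13)/2 ≈ 3.3028

f''(x) = 2*(2*x^2 - 8*x + 1)*exp(-2*x)
Second-derivative test at each critical point:
  f''(-0.3028) = 13.2126 > 0 → local minimum
  f''(3.3028) = -0.0098 < 0 → local maximum

Critical points: x = 3/2 - sqrt(13)/2 ≈ -0.3028 (local minimum); x = 3/2 + sqrt(13)/2 ≈ 3.3028 (local maximum)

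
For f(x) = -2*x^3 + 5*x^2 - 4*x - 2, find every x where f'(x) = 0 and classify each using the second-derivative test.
f'(x) = -6*x^2 + 10*x - 4

Solve f'(x) = 0:
  Factor: -6*x^2 + 10*x - 4 = -2*(x - 1)*(3*x - 2) = 0.
  ⇒ x = 2/3, 1

f''(x) = 10 - 12*x
Second-derivative test at each critical point:
  f''(2/3) = 2 > 0 → local minimum
  f''(1) = -2 < 0 → local maximum

Critical points: x = 2/3 (local minimum); x = 1 (local maximum)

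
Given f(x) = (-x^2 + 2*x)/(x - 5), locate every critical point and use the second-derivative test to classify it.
f'(x) = (-x^2 + 10*x - 10)/(x^2 - 10*x + 25)

Solve f'(x) = 0:
  f'(x) = -(x^2 - 10*x + 10)/(x - 5)^2; the denominator is positive wherever f is defined, so f'(x) = 0 ⇔ -x^2 + 10*x - 10 = 0.
  x^2 - 10*x + 10 = 0 has no rational roots; quadratic formula: x = (10 ± √60)/2.
  ⇒ x = 5 - sqrt(15) ≈ 1.1270, sqrt(15) + 5 ≈ 8.8730

f''(x) = -30/(x^3 - 15*x^2 + 75*x - 125)
Second-derivative test at each critical point:
  f''(1.1270) = 0.5164 > 0 → local minimum
  f''(8.8730) = -0.5164 < 0 → local maximum

Critical points: x = 5 - sqrt(15) ≈ 1.1270 (local minimum); x = sqrt(15) + 5 ≈ 8.8730 (local maximum)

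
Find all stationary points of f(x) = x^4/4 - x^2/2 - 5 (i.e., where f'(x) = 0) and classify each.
f'(x) = x^3 - x

Solve f'(x) = 0:
  Factor: x^3 - x = x*(x - 1)*(x + 1) = 0.
  ⇒ x = -1, 0, 1

f''(x) = 3*x^2 - 1
Second-derivative test at each critical point:
  f''(-1) = 2 > 0 → local minimum
  f''(0) = -1 < 0 → local maximum
  f''(1) = 2 > 0 → local minimum

Critical points: x = -1 (local minimum); x = 0 (local maximum); x = 1 (local minimum)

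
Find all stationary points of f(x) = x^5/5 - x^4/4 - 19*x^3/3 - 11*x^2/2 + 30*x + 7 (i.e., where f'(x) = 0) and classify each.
f'(x) = x^4 - x^3 - 19*x^2 - 11*x + 30

Solve f'(x) = 0:
  Factor: x^4 - x^3 - 19*x^2 - 11*x + 30 = (x - 5)*(x - 1)*(x + 2)*(x + 3) = 0.
  ⇒ x = -3, -2, 1, 5

f''(x) = 4*x^3 - 3*x^2 - 38*x - 11
Second-derivative test at each critical point:
  f''(-3) = -32 < 0 → local maximum
  f''(-2) = 21 > 0 → local minimum
  f''(1) = -48 < 0 → local maximum
  f''(5) = 224 > 0 → local minimum

Critical points: x = -3 (local maximum); x = -2 (local minimum); x = 1 (local maximum); x = 5 (local minimum)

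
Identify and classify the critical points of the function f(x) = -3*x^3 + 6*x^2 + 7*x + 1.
f'(x) = -9*x^2 + 12*x + 7

Solve f'(x) = 0:
  9*x^2 - 12*x - 7 = 0 has no rational roots; quadratic formula: x = (12 ± √396)/18.
  ⇒ x = 2/3 - sqrt(11)/3 ≈ -0.4389, 2/3 + sqrt(11)/3 ≈ 1.7722

f''(x) = 12 - 18*x
Second-derivative test at each critical point:
  f''(-0.4389) = 19.8997 > 0 → local minimum
  f''(1.7722) = -19.8997 < 0 → local maximum

Critical points: x = 2/3 - sqrt(11)/3 ≈ -0.4389 (local minimum); x = 2/3 + sqrt(11)/3 ≈ 1.7722 (local maximum)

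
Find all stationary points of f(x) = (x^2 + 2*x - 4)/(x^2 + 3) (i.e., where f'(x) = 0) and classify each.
f'(x) = 2*(-x^2 + 7*x + 3)/(x^4 + 6*x^2 + 9)

Solve f'(x) = 0:
  f'(x) = -2*(x^2 - 7*x - 3)/(x^2 + 3)^2; the denominator is positive wherever f is defined, so f'(x) = 0 ⇔ -2*x^2 + 14*x + 6 = 0.
  Factor: -2*x^2 + 14*x + 6 = -2*(x^2 - 7*x - 3); x^2 - 7*x - 3 = 0 has no rational roots; quadratic formula: x = (7 ± √61)/2.
  ⇒ x = 7/2 - sqrt(61)/2 ≈ -0.4051, 7/2 + sqrt(61)/2 ≈ 7.4051

f''(x) = 2*(2*x^3 - 21*x^2 - 18*x + 21)/(x^6 + 9*x^4 + 27*x^2 + 27)
Second-derivative test at each critical point:
  f''(-0.4051) = 1.5602 > 0 → local minimum
  f''(7.4051) = -0.0047 < 0 → local maximum

Critical points: x = 7/2 - sqrt(61)/2 ≈ -0.4051 (local minimum); x = 7/2 + sqrt(61)/2 ≈ 7.4051 (local maximum)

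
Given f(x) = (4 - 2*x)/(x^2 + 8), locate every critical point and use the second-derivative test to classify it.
f'(x) = 2*(-x^2 + 2*x*(x - 2) - 8)/(x^2 + 8)^2

Solve f'(x) = 0:
  f'(x) = 2*(x^2 - 4*x - 8)/(x^2 + 8)^2; the denominator is positive wherever f is defined, so f'(x) = 0 ⇔ 2*x^2 - 8*x - 16 = 0.
  Factor: 2*x^2 - 8*x - 16 = 2*(x^2 - 4*x - 8); x^2 - 4*x - 8 = 0 has no rational roots; quadratic formula: x = (4 ± √48)/2.
  ⇒ x = 2 - 2*sqrt(3) ≈ -1.4641, 2 + 2*sqrt(3) ≈ 5.4641

f''(x) = 4*(4*x^2*(2 - x) + (3*x - 2)*(x^2 + 8))/(x^2 + 8)^3
Second-derivative test at each critical point:
  f''(-1.4641) = -0.1347 < 0 → local maximum
  f''(5.4641) = 0.0097 > 0 → local minimum

Critical points: x = 2 - 2*sqrt(3) ≈ -1.4641 (local maximum); x = 2 + 2*sqrt(3) ≈ 5.4641 (local minimum)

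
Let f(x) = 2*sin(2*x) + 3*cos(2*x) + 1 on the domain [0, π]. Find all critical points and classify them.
f'(x) = -6*sin(2*x) + 4*cos(2*x)

Solve f'(x) = 0 on [0, π]:
  f'(x) = 0 ⇔ 2*cos(2*x) = 3*sin(2*x) ⇔ tan(2*x) = 2/3, i.e. 2*x = arctan(2/3) + nπ; keep the solutions lying in [0, π].
  ⇒ x = atan(2/3)/2 ≈ 0.2940, atan(2/3)/2 + pi/2 ≈ 1.8648

f''(x) = -8*sin(2*x) - 12*cos(2*x)
Second-derivative test at each critical point:
  f''(0.2940) = -14.4222 < 0 → local maximum
  f''(1.8648) = 14.4222 > 0 → local minimum

Critical points: x = atan(2/3)/2 ≈ 0.2940 (local maximum); x = atan(2/3)/2 + pi/2 ≈ 1.8648 (local minimum)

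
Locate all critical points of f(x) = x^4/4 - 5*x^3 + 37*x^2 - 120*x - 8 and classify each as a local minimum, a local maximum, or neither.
f'(x) = x^3 - 15*x^2 + 74*x - 120

Solve f'(x) = 0:
  Factor: x^3 - 15*x^2 + 74*x - 120 = (x - 6)*(x - 5)*(x - 4) = 0.
  ⇒ x = 4, 5, 6

f''(x) = 3*x^2 - 30*x + 74
Second-derivative test at each critical point:
  f''(4) = 2 > 0 → local minimum
  f''(5) = -1 < 0 → local maximum
  f''(6) = 2 > 0 → local minimum

Critical points: x = 4 (local minimum); x = 5 (local maximum); x = 6 (local minimum)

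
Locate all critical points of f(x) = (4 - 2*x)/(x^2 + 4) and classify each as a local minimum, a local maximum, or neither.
f'(x) = 2*(-x^2 + 2*x*(x - 2) - 4)/(x^2 + 4)^2

Solve f'(x) = 0:
  f'(x) = 2*(x^2 - 4*x - 4)/(x^2 + 4)^2; the denominator is positive wherever f is defined, so f'(x) = 0 ⇔ 2*x^2 - 8*x - 8 = 0.
  Factor: 2*x^2 - 8*x - 8 = 2*(x^2 - 4*x - 4); x^2 - 4*x - 4 = 0 has no rational roots; quadratic formula: x = (4 ± √32)/2.
  ⇒ x = 2 - 2*sqrt(2) ≈ -0.8284, 2 + 2*sqrt(2) ≈ 4.8284

f''(x) = 4*(4*x^2*(2 - x) + (3*x - 2)*(x^2 + 4))/(x^2 + 4)^3
Second-derivative test at each critical point:
  f''(-0.8284) = -0.5152 < 0 → local maximum
  f''(4.8284) = 0.0152 > 0 → local minimum

Critical points: x = 2 - 2*sqrt(2) ≈ -0.8284 (local maximum); x = 2 + 2*sqrt(2) ≈ 4.8284 (local minimum)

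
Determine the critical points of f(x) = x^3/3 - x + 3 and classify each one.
f'(x) = x^2 - 1

Solve f'(x) = 0:
  Factor: x^2 - 1 = (x - 1)*(x + 1) = 0.
  ⇒ x = -1, 1

f''(x) = 2*x
Second-derivative test at each critical point:
  f''(-1) = -2 < 0 → local maximum
  f''(1) = 2 > 0 → local minimum

Critical points: x = -1 (local maximum); x = 1 (local minimum)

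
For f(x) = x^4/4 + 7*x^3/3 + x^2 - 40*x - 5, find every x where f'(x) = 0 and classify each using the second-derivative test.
f'(x) = x^3 + 7*x^2 + 2*x - 40

Solve f'(x) = 0:
  Factor: x^3 + 7*x^2 + 2*x - 40 = (x - 2)*(x + 4)*(x + 5) = 0.
  ⇒ x = -5, -4, 2

f''(x) = 3*x^2 + 14*x + 2
Second-derivative test at each critical point:
  f''(-5) = 7 > 0 → local minimum
  f''(-4) = -6 < 0 → local maximum
  f''(2) = 42 > 0 → local minimum

Critical points: x = -5 (local minimum); x = -4 (local maximum); x = 2 (local minimum)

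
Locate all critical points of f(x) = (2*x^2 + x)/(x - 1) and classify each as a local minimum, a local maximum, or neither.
f'(x) = (2*x^2 - 4*x - 1)/(x^2 - 2*x + 1)

Solve f'(x) = 0:
  f'(x) = (2*x^2 - 4*x - 1)/(x - 1)^2; the denominator is positive wherever f is defined, so f'(x) = 0 ⇔ 2*x^2 - 4*x - 1 = 0.
  2*x^2 - 4*x - 1 = 0 has no rational roots; quadratic formula: x = (4 ± √24)/4.
  ⇒ x = 1 - sqrt(6)/2 ≈ -0.2247, 1 + sqrt(6)/2 ≈ 2.2247

f''(x) = 6/(x^3 - 3*x^2 + 3*x - 1)
Second-derivative test at each critical point:
  f''(-0.2247) = -3.2660 < 0 → local maximum
  f''(2.2247) = 3.2660 > 0 → local minimum

Critical points: x = 1 - sqrt(6)/2 ≈ -0.2247 (local maximum); x = 1 + sqrt(6)/2 ≈ 2.2247 (local minimum)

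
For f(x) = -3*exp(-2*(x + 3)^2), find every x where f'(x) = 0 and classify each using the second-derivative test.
f'(x) = 12*(x + 3)*exp(-2*(x + 3)^2)

Solve f'(x) = 0:
  f'(x) = (12*x + 36)·exp(-2*(x + 3)^2) and exp(-2*(x + 3)^2) > 0 for every x, so f'(x) = 0 ⇔ 12*x + 36 = 0.
  Factor: 12*x + 36 = 12*(x + 3) = 0.
  ⇒ x = -3

f''(x) = 12*(1 - 4*(x + 3)^2)*exp(-2*(x + 3)^2)
Second-derivative test at each critical point:
  f''(-3) = 12 > 0 → local minimum

Critical points: x = -3 (local minimum)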